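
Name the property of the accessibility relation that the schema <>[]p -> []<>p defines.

Suppose ◇□p→□◇p is valid. Take Rxy, Rxz and set V(p)={w : Ryw}. Then □p at y so ◇□p at x, so □◇p at x, so ◇p at z, giving w with Rzw and Ryw.
The converse is a direct semantic check.
Frame condition: forall x forall y forall z (Rxy & Rxz -> exists w (Ryw & Rzw)).

convergence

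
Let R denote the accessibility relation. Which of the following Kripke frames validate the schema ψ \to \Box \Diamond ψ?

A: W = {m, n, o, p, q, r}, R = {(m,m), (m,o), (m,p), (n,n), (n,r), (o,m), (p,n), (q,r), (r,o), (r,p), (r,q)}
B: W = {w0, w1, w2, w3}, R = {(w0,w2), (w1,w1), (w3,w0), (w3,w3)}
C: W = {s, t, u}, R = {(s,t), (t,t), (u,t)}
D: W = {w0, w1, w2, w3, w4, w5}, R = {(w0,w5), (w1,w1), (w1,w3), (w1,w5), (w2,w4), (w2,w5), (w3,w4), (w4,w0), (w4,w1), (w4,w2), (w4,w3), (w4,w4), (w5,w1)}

none

Frame correspondent (Sahlqvist): \forall x \forall y (Rxy \to Ryx) — i.e. symmetry.
A: fails — Rnr but not Rrn.
B: fails — Rw0w2 but not Rw2w0.
C: fails — Rut but not Rtu.
D: fails — Rw1w3 but not Rw3w1.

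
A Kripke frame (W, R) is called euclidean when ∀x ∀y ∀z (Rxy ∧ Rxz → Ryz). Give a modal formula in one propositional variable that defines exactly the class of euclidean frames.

This is the Euclidean property; the standard corresponding axiom is 5: ◇p → □◇p.
Suppose ◇p→□◇p is valid. Take Rxy, Rxz and set V(p)={y}. Then ◇p at x, so □◇p at x, so ◇p at z, so some w with Rzw has p; w=y, i.e. Rzy. By symmetry of the argument, Ryz.

◇p → □◇p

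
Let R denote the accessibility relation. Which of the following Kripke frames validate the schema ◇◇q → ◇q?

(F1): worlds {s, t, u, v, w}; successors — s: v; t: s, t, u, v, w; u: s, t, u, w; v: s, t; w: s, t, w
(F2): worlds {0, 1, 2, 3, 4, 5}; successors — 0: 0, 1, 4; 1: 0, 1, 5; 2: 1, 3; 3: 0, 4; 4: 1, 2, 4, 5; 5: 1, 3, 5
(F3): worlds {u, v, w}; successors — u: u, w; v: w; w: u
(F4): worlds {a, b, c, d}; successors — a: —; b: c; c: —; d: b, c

(F4)

Frame correspondent (Sahlqvist): ∀x ∀y ∀z (Rxy ∧ Ryz → Rxz) — i.e. transitivity.
(F1): fails — Rwt and Rtv but not Rwv.
(F2): fails — R10 and R04 but not R14.
(F3): fails — Rwu and Ruw but not Rww.
(F4): ✓.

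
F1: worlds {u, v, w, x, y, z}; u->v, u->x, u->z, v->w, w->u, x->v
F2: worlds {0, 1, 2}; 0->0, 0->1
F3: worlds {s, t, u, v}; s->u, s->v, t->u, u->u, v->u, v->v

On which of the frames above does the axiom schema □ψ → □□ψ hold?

F2, F3

Frame correspondent (Sahlqvist): ∀x ∀y ∀z (Rxy ∧ Ryz → Rxz) — i.e. transitivity.
F1: fails — Ruv and Rvw but not Ruw.
F2: condition met.
F3: condition met.
Valid on: F2, F3.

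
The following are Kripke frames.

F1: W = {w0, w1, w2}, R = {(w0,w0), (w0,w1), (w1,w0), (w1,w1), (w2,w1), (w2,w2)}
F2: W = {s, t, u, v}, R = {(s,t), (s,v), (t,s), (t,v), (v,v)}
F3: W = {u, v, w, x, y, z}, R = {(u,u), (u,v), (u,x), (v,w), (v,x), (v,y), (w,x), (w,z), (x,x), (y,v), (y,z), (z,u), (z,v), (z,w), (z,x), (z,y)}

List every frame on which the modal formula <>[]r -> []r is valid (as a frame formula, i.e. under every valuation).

This is the axiom for the Euclidean property; its first-order frame correspondent is forall x forall y forall z (Rxy & Rxz -> Ryz).
F1: fails — Rw2w1 and Rw2w2 but not Rw1w2.
F2: fails — Rsv and Rst but not Rvt.
F3: fails — Ruv and Ruv but not Rvv.

none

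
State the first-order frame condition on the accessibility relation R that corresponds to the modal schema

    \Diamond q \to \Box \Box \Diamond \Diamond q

\forall x \forall y \forall z ((xRy \wedge x R^2 z) \to \exists w (y = w \wedge z R^2 w))

This is a Sahlqvist (Geach-type) schema ◇^1□^0q → □^2◇^2q.
First-order correspondent: \forall x \forall y \forall z ((xRy \wedge x R^2 z) \to \exists w (y = w \wedge z R^2 w)).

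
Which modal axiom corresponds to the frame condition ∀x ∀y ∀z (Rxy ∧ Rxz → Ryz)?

This is the Euclidean property; the standard corresponding axiom is 5: ◇s → □◇s.
Suppose ◇s→□◇s is valid. Take Rxy, Rxz and set V(s)={y}. Then ◇s at x, so □◇s at x, so ◇s at z, so some w with Rzw has s; w=y, i.e. Rzy. By symmetry of the argument, Ryz.

◇s → □◇s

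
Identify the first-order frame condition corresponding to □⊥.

Emptiness of R

□⊥ is valid iff no world has any successor (otherwise □⊥ fails at any world with one).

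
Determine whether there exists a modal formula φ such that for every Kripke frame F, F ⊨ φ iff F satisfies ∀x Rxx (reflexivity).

Yes: it is reflexivity, defined by the T schema □p → p.

Definable; □p → p defines it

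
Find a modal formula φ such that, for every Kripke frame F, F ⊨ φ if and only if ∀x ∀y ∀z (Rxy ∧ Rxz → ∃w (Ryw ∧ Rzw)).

This is convergence; the standard corresponding axiom is .2: ◇□q → □◇q.
Suppose ◇□q→□◇q is valid. Take Rxy, Rxz and set V(q)={w : Ryw}. Then □q at y so ◇□q at x, so □◇q at x, so ◇q at z, giving w with Rzw and Ryw.

◇□q → □◇q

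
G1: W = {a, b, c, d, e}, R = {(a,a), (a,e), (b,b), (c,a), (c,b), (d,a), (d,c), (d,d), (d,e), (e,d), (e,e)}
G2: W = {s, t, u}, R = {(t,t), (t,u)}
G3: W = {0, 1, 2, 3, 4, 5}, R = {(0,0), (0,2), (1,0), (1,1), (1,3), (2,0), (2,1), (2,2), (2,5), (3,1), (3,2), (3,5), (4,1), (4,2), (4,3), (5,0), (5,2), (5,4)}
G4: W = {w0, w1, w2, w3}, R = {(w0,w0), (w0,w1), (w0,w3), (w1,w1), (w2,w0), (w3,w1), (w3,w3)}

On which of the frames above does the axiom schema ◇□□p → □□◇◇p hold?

Frame correspondent (Sahlqvist): ∀x ∀y ∀z ((xRy ∧ xR²z) → ∃w (yR²w ∧ zR²w)) — i.e. a generalized confluence (Geach) condition.
G1: fails — cRa, cR²b but no w with aR²w and bR²w.
G2: fails — tRt, tR²u but no w with tR²w and uR²w.
G3: holds.
G4: holds.
Valid on: G3, G4.

G3, G4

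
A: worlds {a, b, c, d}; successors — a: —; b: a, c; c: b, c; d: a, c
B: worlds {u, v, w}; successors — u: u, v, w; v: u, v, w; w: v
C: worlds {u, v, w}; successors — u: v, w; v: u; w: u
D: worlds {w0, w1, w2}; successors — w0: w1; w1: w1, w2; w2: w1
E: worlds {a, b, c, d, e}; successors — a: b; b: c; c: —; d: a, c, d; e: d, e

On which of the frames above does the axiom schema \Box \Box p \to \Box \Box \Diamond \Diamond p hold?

B, C, D

Frame correspondent (Sahlqvist): \forall x \forall z (x R^2 z \to \exists w (x R^2 w \wedge z R^2 w)) — i.e. a generalized confluence (Geach) condition.
A: fails — cR²a but no w with cR²w and aR²w.
B: ✓.
C: ✓.
D: ✓.
E: fails — aR²c but no w with aR²w and cR²w.
Valid on: B, C, D.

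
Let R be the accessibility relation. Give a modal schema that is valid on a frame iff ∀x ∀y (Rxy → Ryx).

The condition is symmetry. The B schema r → □◇r defines it.
Suppose r→□◇r is valid. Take Rxy and set V(r)={x}. Then r at x, so □◇r at x, so ◇r at y, so some z with Ryz has r; z=x, i.e. Ryx.

r → □◇r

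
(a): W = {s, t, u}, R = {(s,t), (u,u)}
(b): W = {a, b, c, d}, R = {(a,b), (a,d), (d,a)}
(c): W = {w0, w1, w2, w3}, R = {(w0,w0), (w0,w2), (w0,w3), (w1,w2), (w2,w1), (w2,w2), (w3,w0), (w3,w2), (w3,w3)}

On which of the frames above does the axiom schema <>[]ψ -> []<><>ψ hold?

(c)

The schema corresponds to a generalized confluence (Geach) condition: forall x forall y forall z ((xRy & xRz) -> exists w (yRw & z R^2 w)).
(a): fails — sRt, sRt but no w with tRw and tR²w.
(b): fails — aRb, aRb but no w with bRw and bR²w.
(c): holds.
Valid on: (c).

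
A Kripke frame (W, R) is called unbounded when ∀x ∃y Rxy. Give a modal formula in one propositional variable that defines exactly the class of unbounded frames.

The condition is seriality. The D schema □r → ◇r defines it.
Suppose □r→◇r is valid. At any x set V(r)=W. Then □r at x, so ◇r at x, so x has a successor.

□r → ◇r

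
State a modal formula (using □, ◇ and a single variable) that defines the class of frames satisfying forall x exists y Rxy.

A defining formula is □ψ → ◇ψ (the D axiom).

□ψ → ◇ψ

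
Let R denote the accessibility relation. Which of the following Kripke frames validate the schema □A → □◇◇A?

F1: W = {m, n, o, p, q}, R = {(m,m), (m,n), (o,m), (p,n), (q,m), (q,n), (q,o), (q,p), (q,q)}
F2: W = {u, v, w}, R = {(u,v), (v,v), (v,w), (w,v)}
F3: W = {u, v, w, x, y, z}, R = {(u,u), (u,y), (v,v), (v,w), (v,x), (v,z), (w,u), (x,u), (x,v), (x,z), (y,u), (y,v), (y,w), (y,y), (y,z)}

Frame correspondent (Sahlqvist): ∀x ∀z (xRz → ∃w (xRw ∧ zR²w)) — i.e. a generalized confluence (Geach) condition.
F1: fails — mRn but no w with mRw and nR²w.
F2: ✓.
F3: fails — vRw but no t with vRt and wR²t.

F2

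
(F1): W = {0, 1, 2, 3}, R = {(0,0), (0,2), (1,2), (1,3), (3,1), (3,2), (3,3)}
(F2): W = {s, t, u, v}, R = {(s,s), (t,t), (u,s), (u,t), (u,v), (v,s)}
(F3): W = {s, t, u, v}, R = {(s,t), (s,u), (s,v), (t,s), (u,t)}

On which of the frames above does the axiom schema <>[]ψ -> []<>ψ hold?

none

This is the axiom for convergence; its first-order frame correspondent is forall x forall y forall z (Rxy & Rxz -> exists w (Ryw & Rzw)).
(F1): fails — R00 and R02 but 0 and 2 have no common successor.
(F2): fails — Ruv and Rut but v and t have no common successor.
(F3): fails — Rsv and Rsv but v and v have no common successor.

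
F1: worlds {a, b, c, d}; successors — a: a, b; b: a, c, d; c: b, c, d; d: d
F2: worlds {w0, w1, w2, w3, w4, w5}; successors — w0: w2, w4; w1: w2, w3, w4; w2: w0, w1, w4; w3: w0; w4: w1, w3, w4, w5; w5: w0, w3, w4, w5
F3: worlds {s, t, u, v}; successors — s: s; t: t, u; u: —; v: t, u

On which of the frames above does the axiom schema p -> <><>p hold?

The schema corresponds to a generalized confluence (Geach) condition: forall x exists w (x = w & x R^2 w).
F1: ✓.
F2: fails — at w3 but no w with w3=w and w3R²w.
F3: fails — at u but no w with u=w and uR²w.

F1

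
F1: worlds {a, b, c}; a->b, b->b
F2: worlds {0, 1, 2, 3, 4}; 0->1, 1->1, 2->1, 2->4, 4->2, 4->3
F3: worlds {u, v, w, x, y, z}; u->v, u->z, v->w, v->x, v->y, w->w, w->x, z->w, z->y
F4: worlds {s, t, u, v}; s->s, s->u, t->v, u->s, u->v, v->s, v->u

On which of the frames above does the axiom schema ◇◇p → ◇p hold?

Frame correspondent (Sahlqvist): ∀x ∀y ∀z (Rxy ∧ Ryz → Rxz) — i.e. transitivity.
F1: condition met.
F2: fails — R24 and R43 but not R23.
F3: fails — Ruv and Rvw but not Ruw.
F4: fails — Ruv and Rvu but not Ruu.

F1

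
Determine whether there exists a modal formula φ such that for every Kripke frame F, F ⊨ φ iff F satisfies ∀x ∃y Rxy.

Yes: it is seriality, defined by the D schema □p → ◇p.
Suppose □p→◇p is valid. At any x set V(p)=W. Then □p at x, so ◇p at x, so x has a successor.

Yes — defined by □p → ◇p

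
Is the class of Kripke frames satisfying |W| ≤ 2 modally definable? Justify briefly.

Any modally definable frame class is closed under disjoint unions.
Any modal formula valid on each of 3 disjoint one-world frames is valid on their disjoint union (validity is preserved under disjoint unions). Each one-world frame has |W|=1≤2, but the union has |W|=3.
Hence having at most 2 worlds is not modally definable.

Not definable by any modal formula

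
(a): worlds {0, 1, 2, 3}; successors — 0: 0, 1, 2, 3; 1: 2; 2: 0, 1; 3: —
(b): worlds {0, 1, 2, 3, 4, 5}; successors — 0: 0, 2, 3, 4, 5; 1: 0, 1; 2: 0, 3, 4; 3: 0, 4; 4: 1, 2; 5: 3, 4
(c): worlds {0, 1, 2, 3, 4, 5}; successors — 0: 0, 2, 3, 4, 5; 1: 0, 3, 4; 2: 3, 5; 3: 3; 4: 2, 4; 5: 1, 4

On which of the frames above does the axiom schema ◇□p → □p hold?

This is the axiom for the Euclidean property; its first-order frame correspondent is ∀x ∀y ∀z (Rxy ∧ Rxz → Ryz).
(a): fails — R02 and R02 but not R22.
(b): fails — R02 and R02 but not R22.
(c): fails — R02 and R00 but not R20.
Valid on no frame.

none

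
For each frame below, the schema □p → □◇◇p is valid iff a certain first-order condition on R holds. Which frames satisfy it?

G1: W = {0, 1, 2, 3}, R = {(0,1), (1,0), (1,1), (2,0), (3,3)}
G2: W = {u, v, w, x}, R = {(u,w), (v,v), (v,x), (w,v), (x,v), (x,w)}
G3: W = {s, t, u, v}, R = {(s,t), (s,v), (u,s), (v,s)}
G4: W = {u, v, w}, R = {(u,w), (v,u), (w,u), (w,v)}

Frame correspondent (Sahlqvist): ∀x ∀z (xRz → ∃w (xRw ∧ zR²w)) — i.e. a generalized confluence (Geach) condition.
G1: condition met.
G2: fails — uRw but no t with uRt and wR²t.
G3: fails — sRt but no w with sRw and tR²w.
G4: fails — wRv but no t with wRt and vR²t.
Valid on: G1.

G1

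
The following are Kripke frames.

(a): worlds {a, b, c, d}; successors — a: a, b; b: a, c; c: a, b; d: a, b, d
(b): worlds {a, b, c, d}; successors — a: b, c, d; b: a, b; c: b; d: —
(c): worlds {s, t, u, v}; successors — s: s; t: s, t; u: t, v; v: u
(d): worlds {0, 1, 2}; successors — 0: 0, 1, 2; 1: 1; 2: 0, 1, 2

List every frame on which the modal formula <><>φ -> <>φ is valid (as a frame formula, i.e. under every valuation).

(d)

The schema corresponds to transitivity: forall x forall y forall z (Rxy & Ryz -> Rxz).
(a): fails — Rbc and Rcb but not Rbb.
(b): fails — Rab and Rba but not Raa.
(c): fails — Ruv and Rvu but not Ruu.
(d): ✓.
Valid on: (d).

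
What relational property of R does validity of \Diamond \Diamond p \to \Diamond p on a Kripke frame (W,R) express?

This is frame-equivalent to □p → □□p (substitute ¬p for p and contrapose).
Suppose □p→□□p is valid. Take Rxy, Ryz and set V(p)={w : Rxw}. Then □p at x, so □□p at x, so □p at y, so p at z, i.e. Rxz.

Transitivity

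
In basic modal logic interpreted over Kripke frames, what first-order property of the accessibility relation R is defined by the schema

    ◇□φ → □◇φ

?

Suppose ◇□φ→□◇φ is valid. Take Rxy, Rxz and set V(φ)={w : Ryw}. Then □φ at y so ◇□φ at x, so □◇φ at x, so ◇φ at z, giving w with Rzw and Ryw.
Conversely, on a frame with convergence the schema holds at every world under every valuation.
So the correspondent is convergence.

convergence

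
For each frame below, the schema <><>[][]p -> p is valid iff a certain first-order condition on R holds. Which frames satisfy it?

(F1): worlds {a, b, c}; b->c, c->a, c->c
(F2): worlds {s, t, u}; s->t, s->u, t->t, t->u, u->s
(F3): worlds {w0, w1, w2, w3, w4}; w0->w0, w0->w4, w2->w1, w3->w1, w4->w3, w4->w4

This is the axiom for a generalized confluence (Geach) condition; its first-order frame correspondent is forall x forall y (x R^2 y -> exists w (y R^2 w & x = w)).
(F1): fails — bR²a but no w with aR²w and b=w.
(F2): fails — sR²u but no w with uR²w and s=w.
(F3): fails — w0R²w3 but no w with w3R²w and w0=w.

none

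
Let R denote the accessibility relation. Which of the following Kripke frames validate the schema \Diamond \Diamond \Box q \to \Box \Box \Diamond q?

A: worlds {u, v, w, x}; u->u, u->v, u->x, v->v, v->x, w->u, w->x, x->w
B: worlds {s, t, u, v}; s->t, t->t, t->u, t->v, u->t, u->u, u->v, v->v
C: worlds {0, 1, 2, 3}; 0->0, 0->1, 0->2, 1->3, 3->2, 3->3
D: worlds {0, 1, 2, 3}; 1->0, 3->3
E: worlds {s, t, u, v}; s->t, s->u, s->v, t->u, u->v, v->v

B, D, E

Frame correspondent (Sahlqvist): \forall x \forall y \forall z ((x R^2 y \wedge x R^2 z) \to \exists w (yRw \wedge zRw)) — i.e. a generalized confluence (Geach) condition.
A: fails — uR²u, uR²x but no t with uRt and xRt.
B: ✓.
C: fails — 0R²0, 0R²1 but no w with 0Rw and 1Rw.
D: ✓.
E: ✓.
Valid on: B, D, E.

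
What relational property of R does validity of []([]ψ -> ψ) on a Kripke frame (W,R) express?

This is the T□ axiom.
It corresponds to shift-reflexivity: forall x forall y (Rxy -> Ryy).

shift-reflexivity: forall x forall y (Rxy -> Ryy)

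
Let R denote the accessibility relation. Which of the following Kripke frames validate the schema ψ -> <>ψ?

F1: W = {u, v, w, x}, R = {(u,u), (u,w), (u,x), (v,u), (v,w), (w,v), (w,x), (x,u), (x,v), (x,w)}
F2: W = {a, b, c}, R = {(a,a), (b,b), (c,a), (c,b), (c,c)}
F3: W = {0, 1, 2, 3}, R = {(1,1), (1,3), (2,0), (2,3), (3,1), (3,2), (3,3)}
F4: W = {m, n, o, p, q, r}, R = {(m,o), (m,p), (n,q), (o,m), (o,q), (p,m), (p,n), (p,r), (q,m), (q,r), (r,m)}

F2

This is the axiom for reflexivity; its first-order frame correspondent is forall x Rxx.
F1: fails — world v does not see itself.
F2: condition met.
F3: fails — world 0 does not see itself.
F4: fails — world m does not see itself.
Valid on: F2.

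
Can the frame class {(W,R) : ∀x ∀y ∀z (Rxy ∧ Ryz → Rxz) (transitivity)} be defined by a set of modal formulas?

Definable; □p → □□p defines it

This is a Sahlqvist condition; the 4 axiom □p → □□p defines it.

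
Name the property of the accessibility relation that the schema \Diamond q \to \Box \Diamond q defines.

The Euclidean property

Suppose ◇q→□◇q is valid. Take Rxy, Rxz and set V(q)={y}. Then ◇q at x, so □◇q at x, so ◇q at z, so some w with Rzw has q; w=y, i.e. Rzy. By symmetry of the argument, Ryz.
Conversely, on a frame with the Euclidean property the schema holds at every world under every valuation.
Frame condition: \forall x \forall y \forall z (Rxy \wedge Rxz \to Ryz).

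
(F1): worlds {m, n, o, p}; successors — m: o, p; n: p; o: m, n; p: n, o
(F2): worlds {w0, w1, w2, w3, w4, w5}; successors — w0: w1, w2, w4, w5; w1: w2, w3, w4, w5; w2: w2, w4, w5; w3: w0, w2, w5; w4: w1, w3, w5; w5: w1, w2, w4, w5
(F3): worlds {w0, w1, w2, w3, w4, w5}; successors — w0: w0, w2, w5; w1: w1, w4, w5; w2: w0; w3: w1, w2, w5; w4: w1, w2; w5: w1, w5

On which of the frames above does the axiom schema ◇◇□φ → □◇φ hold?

(F2)

The schema corresponds to a generalized confluence (Geach) condition: ∀x ∀y ∀z ((xR²y ∧ xRz) → ∃w (yRw ∧ zRw)).
(F1): fails — mR²m, mRo but no w with mRw and oRw.
(F2): ✓.
(F3): fails — w0R²w1, w0Rw2 but no w with w1Rw and w2Rw.
Valid on: (F2).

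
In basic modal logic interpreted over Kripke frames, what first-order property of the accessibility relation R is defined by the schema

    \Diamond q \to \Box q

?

This schema is the CD axiom.
Its frame correspondent is partial functionality — \forall x \forall y \forall z (Rxy \wedge Rxz \to y = z).

partial functionality: \forall x \forall y \forall z (Rxy \wedge Rxz \to y = z)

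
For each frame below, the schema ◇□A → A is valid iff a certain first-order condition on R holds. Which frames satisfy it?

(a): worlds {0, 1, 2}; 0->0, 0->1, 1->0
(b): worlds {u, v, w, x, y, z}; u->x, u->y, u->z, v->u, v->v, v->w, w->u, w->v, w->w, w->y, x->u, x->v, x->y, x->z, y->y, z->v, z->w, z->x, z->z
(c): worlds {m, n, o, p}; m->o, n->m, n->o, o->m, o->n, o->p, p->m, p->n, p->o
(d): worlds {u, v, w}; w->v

(a)

The schema corresponds to symmetry: ∀x ∀y (Rxy → Ryx).
(a): condition met.
(b): fails — Ruy but not Ryu.
(c): fails — Rpm but not Rmp.
(d): fails — Rwv but not Rvw.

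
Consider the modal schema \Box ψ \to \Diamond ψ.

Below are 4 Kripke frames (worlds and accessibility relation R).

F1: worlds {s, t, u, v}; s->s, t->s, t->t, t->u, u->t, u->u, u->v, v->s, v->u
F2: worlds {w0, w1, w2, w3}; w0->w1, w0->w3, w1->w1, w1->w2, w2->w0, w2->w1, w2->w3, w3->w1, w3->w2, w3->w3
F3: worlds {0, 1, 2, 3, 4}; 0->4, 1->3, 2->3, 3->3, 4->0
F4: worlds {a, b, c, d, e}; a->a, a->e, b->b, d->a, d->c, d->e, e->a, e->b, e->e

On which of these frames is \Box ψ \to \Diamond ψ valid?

F1, F2, F3

The schema corresponds to seriality: \forall x \exists y Rxy.
F1: ✓.
F2: ✓.
F3: ✓.
F4: fails — world c has no successor.
Valid on: F1, F2, F3.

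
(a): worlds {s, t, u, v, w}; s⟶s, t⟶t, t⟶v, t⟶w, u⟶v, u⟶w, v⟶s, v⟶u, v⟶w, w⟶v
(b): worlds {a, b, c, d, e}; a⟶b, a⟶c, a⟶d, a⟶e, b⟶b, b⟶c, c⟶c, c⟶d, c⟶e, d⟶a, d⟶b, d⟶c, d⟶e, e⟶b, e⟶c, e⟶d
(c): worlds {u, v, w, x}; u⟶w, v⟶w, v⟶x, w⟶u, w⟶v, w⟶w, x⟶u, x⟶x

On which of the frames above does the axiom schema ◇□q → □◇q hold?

This is the axiom for convergence; its first-order frame correspondent is ∀x ∀y ∀z (Rxy ∧ Rxz → ∃w (Ryw ∧ Rzw)).
(a): fails — Rtv and Rtw but v and w have no common successor.
(b): ✓.
(c): fails — Rxu and Rxx but u and x have no common successor.
Valid on: (b).

(b)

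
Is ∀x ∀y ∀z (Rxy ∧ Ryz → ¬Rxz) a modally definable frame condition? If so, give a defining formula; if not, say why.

Modal frame validity is preserved under surjective bounded morphisms.
The 7-cycle (worlds a,b,c,d,e,f,g with a→b→c→d→e→f→g→a) is intransitive. Mapping every world to a single reflexive point • is a surjective bounded morphism; the reflexive point is not intransitive (R••∧R•• but R••).
So the class is not modally definable.

Not definable by any modal formula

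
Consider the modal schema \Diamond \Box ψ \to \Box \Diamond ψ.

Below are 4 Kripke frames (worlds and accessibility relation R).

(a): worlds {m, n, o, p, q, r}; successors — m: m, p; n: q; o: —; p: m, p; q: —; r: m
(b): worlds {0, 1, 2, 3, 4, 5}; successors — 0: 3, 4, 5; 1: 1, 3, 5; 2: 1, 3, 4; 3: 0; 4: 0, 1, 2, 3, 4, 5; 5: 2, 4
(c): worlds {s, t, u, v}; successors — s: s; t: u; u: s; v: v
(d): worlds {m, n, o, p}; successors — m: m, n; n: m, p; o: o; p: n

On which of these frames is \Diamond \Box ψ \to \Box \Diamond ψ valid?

The schema corresponds to convergence: \forall x \forall y \forall z (Rxy \wedge Rxz \to \exists w (Ryw \wedge Rzw)).
(a): fails — Rnq and Rnq but q and q have no common successor.
(b): fails — R03 and R05 but 3 and 5 have no common successor.
(c): condition met.
(d): condition met.

(c), (d)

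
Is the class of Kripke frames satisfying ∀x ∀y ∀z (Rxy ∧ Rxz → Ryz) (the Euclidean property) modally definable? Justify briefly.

Definable; ◇r → □◇r defines it

This is a Sahlqvist condition; the 5 axiom ◇r → □◇r defines it.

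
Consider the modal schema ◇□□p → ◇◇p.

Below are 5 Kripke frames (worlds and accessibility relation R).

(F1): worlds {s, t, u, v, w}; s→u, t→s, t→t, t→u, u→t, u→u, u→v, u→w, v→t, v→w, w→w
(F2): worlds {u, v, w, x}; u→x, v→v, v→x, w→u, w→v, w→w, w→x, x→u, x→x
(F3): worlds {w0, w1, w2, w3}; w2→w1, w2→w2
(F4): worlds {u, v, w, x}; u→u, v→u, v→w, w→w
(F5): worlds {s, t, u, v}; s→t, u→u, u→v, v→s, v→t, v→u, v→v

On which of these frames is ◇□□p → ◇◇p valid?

Frame correspondent (Sahlqvist): ∀x ∀y (xRy → ∃w (yR²w ∧ xR²w)) — i.e. a generalized confluence (Geach) condition.
(F1): satisfies the condition.
(F2): satisfies the condition.
(F3): fails — w2Rw1 but no w with w1R²w and w2R²w.
(F4): satisfies the condition.
(F5): fails — sRt but no w with tR²w and sR²w.
Valid on: (F1), (F2), (F4).

(F1), (F2), (F4)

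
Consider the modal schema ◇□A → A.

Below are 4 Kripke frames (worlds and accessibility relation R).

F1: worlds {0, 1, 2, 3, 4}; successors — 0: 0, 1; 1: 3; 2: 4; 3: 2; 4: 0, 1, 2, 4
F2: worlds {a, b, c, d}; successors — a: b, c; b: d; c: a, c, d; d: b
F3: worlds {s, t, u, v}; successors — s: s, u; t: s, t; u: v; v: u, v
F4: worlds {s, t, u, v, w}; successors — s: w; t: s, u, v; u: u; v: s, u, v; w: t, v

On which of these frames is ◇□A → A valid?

The schema corresponds to symmetry: ∀x ∀y (Rxy → Ryx).
F1: fails — R32 but not R23.
F2: fails — Rcd but not Rdc.
F3: fails — Rts but not Rst.
F4: fails — Rwt but not Rtw.
Valid on no frame.

none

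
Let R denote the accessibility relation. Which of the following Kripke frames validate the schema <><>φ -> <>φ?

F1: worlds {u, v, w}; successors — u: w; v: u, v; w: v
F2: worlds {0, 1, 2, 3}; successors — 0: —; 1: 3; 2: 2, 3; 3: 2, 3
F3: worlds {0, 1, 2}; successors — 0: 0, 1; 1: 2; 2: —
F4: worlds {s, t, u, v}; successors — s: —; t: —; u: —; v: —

Frame correspondent (Sahlqvist): forall x forall y forall z (Rxy & Ryz -> Rxz) — i.e. transitivity.
F1: fails — Rvu and Ruw but not Rvw.
F2: fails — R13 and R32 but not R12.
F3: fails — R01 and R12 but not R02.
F4: condition met.

F4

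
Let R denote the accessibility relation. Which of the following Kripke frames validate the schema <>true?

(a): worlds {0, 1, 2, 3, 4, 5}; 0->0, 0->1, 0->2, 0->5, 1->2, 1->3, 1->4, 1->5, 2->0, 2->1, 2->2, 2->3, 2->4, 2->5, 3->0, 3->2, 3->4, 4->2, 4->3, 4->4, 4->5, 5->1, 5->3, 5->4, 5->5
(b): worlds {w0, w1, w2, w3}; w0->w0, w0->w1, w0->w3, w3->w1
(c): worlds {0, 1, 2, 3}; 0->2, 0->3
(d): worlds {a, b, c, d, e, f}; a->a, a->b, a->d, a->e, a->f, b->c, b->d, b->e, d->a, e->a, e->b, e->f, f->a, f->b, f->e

(a)

Frame correspondent (Sahlqvist): forall x exists y Rxy — i.e. seriality.
(a): satisfies the condition.
(b): fails — world w1 has no successor.
(c): fails — world 1 has no successor.
(d): fails — world c has no successor.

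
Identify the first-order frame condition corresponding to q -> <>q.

reflexivity

This is frame-equivalent to □q → q (substitute ¬q for q and contrapose).
Suppose □q→q is valid. At any x set V(q)={w : Rxw}. Then □q holds at x, so q holds at x, i.e. Rxx.
Conversely, any frame satisfying forall x Rxx validates the schema.
Frame condition: forall x Rxx.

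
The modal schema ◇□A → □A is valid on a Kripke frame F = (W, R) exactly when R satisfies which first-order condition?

This is frame-equivalent to ◇A → □◇A (substitute ¬A for A and contrapose).
Suppose ◇A→□◇A is valid. Take Rxy, Rxz and set V(A)={y}. Then ◇A at x, so □◇A at x, so ◇A at z, so some w with Rzw has A; w=y, i.e. Rzy. By symmetry of the argument, Ryz.
Conversely, any frame satisfying ∀x ∀y ∀z (Rxy ∧ Rxz → Ryz) validates the schema.
Frame condition: ∀x ∀y ∀z (Rxy ∧ Rxz → Ryz).

The Euclidean property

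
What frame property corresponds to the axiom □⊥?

Emptiness of R

□⊥ is valid iff no world has any successor (otherwise □⊥ fails at any world with one).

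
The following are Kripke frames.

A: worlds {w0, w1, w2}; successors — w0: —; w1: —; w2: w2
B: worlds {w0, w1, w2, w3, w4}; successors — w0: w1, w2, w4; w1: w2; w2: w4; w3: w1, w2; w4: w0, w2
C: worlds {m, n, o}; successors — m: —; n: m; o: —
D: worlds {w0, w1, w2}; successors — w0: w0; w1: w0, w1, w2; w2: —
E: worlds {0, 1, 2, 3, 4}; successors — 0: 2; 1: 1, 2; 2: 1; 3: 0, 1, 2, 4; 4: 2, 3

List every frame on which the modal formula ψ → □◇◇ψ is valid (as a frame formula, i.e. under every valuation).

This is the axiom for a generalized confluence (Geach) condition; its first-order frame correspondent is ∀x ∀z (xRz → ∃w (x = w ∧ zR²w)).
A: ✓.
B: fails — w0Rw1 but no w with w0=w and w1R²w.
C: fails — nRm but no w with n=w and mR²w.
D: fails — w1Rw0 but no w with w1=w and w0R²w.
E: fails — 0R2 but no w with 0=w and 2R²w.
Valid on: A.

A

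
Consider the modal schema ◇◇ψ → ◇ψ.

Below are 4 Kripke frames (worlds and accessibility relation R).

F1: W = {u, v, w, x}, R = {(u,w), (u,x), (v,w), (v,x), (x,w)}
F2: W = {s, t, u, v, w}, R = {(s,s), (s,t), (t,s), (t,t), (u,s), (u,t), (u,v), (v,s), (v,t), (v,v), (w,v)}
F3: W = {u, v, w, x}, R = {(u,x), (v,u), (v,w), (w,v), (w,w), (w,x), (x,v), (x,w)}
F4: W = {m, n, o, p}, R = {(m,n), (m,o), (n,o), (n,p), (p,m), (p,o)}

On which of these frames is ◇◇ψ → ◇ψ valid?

This is the axiom for transitivity; its first-order frame correspondent is ∀x ∀y ∀z (Rxy ∧ Ryz → Rxz).
F1: holds.
F2: fails — Rwv and Rvt but not Rwt.
F3: fails — Rxw and Rwx but not Rxx.
F4: fails — Rpm and Rmn but not Rpn.
Valid on: F1.

F1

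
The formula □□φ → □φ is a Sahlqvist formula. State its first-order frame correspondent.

Density

Suppose □□φ→□φ is valid. Take Rxy and set V(φ)={w : xR²w}. Then □□φ at x, so □φ at x, so φ at y, i.e. ∃z(Rxz∧Rzy).
Conversely, any frame satisfying ∀x ∀y (Rxy → ∃z (Rxz ∧ Rzy)) validates the schema.
Frame condition: ∀x ∀y (Rxy → ∃z (Rxz ∧ Rzy)).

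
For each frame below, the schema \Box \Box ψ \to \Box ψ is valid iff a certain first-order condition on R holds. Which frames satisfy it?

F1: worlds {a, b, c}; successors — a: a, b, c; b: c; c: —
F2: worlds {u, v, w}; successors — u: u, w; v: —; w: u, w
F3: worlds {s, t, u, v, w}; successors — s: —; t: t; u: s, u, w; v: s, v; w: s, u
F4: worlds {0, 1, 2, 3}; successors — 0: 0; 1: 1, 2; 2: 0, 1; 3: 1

F2, F3, F4

The schema corresponds to density: \forall x \forall y (Rxy \to \exists z (Rxz \wedge Rzy)).
F1: fails — Rbc but no z with Rbz and Rzc.
F2: satisfies the condition.
F3: satisfies the condition.
F4: satisfies the condition.
Valid on: F2, F3, F4.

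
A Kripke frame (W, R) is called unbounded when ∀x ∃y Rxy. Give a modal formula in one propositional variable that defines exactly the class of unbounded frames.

This is seriality; the standard corresponding axiom is D: □ψ → ◇ψ.

□ψ → ◇ψ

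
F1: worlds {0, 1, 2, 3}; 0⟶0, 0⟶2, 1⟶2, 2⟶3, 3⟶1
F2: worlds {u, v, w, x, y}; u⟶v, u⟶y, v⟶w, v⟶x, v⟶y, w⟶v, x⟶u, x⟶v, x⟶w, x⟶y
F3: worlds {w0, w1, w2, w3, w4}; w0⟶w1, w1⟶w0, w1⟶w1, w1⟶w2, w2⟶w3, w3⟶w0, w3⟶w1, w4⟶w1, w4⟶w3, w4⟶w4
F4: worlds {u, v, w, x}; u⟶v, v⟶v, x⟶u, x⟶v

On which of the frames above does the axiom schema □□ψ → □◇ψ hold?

F1, F3, F4

The schema corresponds to a generalized confluence (Geach) condition: ∀x ∀z (xRz → ∃w (xR²w ∧ zRw)).
F1: holds.
F2: fails — uRy but no t with uR²t and yRt.
F3: holds.
F4: holds.
Valid on: F1, F3, F4.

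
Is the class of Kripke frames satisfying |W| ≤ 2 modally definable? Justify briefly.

Not modally definable

Modal frame validity is preserved under disjoint unions.
Any modal formula valid on each of 3 disjoint one-world frames is valid on their disjoint union (validity is preserved under disjoint unions). Each one-world frame has |W|=1≤2, but the union has |W|=3.
So the class is not modally definable.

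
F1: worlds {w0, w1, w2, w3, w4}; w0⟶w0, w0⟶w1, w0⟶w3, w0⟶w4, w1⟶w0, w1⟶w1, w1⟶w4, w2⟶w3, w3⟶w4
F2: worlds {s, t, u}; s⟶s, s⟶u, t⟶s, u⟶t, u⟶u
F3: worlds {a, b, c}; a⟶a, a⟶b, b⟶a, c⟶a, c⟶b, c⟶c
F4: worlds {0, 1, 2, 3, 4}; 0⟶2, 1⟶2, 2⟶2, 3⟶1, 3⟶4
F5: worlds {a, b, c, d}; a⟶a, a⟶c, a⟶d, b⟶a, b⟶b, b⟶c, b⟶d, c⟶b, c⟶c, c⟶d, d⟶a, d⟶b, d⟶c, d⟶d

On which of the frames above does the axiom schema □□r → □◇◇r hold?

F2, F3, F5

Frame correspondent (Sahlqvist): ∀x ∀z (xRz → ∃w (xR²w ∧ zR²w)) — i.e. a generalized confluence (Geach) condition.
F1: fails — w0Rw3 but no w with w0R²w and w3R²w.
F2: holds.
F3: holds.
F4: fails — 3R4 but no w with 3R²w and 4R²w.
F5: holds.
Valid on: F2, F3, F5.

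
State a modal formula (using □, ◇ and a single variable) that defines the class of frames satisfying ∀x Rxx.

The condition is reflexivity. The T schema □s → s defines it.
Suppose □s→s is valid. At any x set V(s)={w : Rxw}. Then □s holds at x, so s holds at x, i.e. Rxx.

□s → s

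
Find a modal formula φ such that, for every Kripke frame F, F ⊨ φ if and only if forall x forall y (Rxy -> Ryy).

□(□ψ → ψ)

The condition is shift-reflexivity. The T□ schema □(□ψ → ψ) defines it.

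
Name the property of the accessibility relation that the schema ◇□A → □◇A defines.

This is the .2 axiom.
Its frame correspondent is convergence — ∀x ∀y ∀z (Rxy ∧ Rxz → ∃w (Ryw ∧ Rzw)).

Convergence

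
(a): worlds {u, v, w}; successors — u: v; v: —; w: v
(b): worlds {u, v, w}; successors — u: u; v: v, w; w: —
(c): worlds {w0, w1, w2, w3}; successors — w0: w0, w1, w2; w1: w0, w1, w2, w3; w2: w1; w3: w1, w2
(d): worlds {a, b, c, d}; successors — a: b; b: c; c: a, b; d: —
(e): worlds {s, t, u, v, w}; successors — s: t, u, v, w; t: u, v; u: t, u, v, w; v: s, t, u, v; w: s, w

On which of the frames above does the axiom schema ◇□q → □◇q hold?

(c)

The schema corresponds to convergence: ∀x ∀y ∀z (Rxy ∧ Rxz → ∃w (Ryw ∧ Rzw)).
(a): fails — Ruv and Ruv but v and v have no common successor.
(b): fails — Rvw and Rvw but w and w have no common successor.
(c): ✓.
(d): fails — Rca and Rcb but a and b have no common successor.
(e): fails — Rsw and Rst but w and t have no common successor.
Valid on: (c).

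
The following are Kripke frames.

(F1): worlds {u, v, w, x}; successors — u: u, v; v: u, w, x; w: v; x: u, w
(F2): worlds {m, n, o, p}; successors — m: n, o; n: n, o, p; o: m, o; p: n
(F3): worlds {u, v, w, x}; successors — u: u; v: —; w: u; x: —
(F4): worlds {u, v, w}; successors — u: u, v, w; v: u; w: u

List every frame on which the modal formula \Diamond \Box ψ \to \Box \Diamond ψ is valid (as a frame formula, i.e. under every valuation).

The schema corresponds to convergence: \forall x \forall y \forall z (Rxy \wedge Rxz \to \exists w (Ryw \wedge Rzw)).
(F1): fails — Rvw and Rvx but w and x have no common successor.
(F2): fails — Rno and Rnp but o and p have no common successor.
(F3): holds.
(F4): holds.
Valid on: (F3), (F4).

(F3), (F4)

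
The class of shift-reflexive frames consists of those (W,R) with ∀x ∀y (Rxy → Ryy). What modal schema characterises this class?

□(□q → q)

A defining formula is □(□q → q) (the T□ axiom).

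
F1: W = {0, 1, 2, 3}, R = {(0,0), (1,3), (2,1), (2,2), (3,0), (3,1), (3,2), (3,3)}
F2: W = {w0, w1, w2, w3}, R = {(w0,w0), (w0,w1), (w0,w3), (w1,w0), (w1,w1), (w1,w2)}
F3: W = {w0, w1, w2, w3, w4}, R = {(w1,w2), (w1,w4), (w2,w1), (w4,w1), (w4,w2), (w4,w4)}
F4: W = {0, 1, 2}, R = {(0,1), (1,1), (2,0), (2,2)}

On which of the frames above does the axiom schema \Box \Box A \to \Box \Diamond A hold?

This is the axiom for a generalized confluence (Geach) condition; its first-order frame correspondent is \forall x \forall z (xRz \to \exists w (x R^2 w \wedge zRw)).
F1: holds.
F2: fails — w0Rw3 but no w with w0R²w and w3Rw.
F3: holds.
F4: holds.
Valid on: F1, F3, F4.

F1, F3, F4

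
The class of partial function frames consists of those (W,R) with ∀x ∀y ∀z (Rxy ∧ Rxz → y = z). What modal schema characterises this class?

◇r → □r

The condition is partial functionality. The CD schema ◇r → □r defines it.
Suppose ◇r→□r is valid. Take Rxy, Rxz and set V(r)={y}. Then ◇r at x, so □r at x, so r at z, i.e. z=y.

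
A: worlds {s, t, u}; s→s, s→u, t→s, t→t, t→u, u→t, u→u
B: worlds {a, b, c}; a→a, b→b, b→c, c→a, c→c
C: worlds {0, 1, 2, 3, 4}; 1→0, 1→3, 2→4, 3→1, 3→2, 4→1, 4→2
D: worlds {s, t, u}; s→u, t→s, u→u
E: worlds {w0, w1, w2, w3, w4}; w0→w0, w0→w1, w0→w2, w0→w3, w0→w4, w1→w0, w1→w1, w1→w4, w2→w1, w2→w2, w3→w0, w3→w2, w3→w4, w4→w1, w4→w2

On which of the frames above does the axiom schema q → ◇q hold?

A, B

Frame correspondent (Sahlqvist): ∀x Rxx — i.e. reflexivity.
A: satisfies the condition.
B: satisfies the condition.
C: fails — world 0 does not see itself.
D: fails — world s does not see itself.
E: fails — world w3 does not see itself.
Valid on: A, B.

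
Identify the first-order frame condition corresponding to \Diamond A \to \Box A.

partial functionality: \forall x \forall y \forall z (Rxy \wedge Rxz \to y = z)

Suppose ◇A→□A is valid. Take Rxy, Rxz and set V(A)={y}. Then ◇A at x, so □A at x, so A at z, i.e. z=y.
The converse is a direct semantic check.
So the correspondent is partial functionality.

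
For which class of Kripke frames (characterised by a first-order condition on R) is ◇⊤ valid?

This is a form of the D axiom.
It corresponds to seriality: ∀x ∃y Rxy.

Seriality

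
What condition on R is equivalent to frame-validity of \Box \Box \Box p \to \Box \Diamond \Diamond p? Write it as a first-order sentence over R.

This is a Sahlqvist (Geach-type) schema ◇^0□^3p → □^1◇^2p.
Minimal-valuation argument: fix x; take any y with xR^0y and any z with xR^1z. Set V(p) to the set of worlds R-reachable from y in exactly 3 steps. Then □^3p holds at y, so the antecedent holds at x; validity forces ◇^2p at z, giving a w with zR^2w and yR^3w.
First-order correspondent: \forall x \forall z (xRz \to \exists w (x R^3 w \wedge z R^2 w)).

\forall x \forall z (xRz \to \exists w (x R^3 w \wedge z R^2 w))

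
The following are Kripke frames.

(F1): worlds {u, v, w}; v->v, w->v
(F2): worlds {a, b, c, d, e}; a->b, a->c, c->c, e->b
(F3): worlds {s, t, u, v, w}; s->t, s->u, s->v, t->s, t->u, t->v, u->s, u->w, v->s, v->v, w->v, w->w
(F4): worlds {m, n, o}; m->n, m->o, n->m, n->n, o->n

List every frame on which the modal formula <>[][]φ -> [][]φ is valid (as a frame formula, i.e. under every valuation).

(F1)

The schema corresponds to a generalized confluence (Geach) condition: forall x forall y forall z ((xRy & x R^2 z) -> exists w (y R^2 w & z = w)).
(F1): ✓.
(F2): fails — aRb, aR²c but no w with bR²w and c=w.
(F3): fails — sRu, sR²s but no w* with uR²w* and s=w*.
(F4): fails — nRm, nR²o but no w with mR²w and o=w.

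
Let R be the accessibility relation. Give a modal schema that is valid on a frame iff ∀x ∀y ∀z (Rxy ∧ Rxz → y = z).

◇q → □q

This is partial functionality; the standard corresponding axiom is CD: ◇q → □q.
Suppose ◇q→□q is valid. Take Rxy, Rxz and set V(q)={y}. Then ◇q at x, so □q at x, so q at z, i.e. z=y.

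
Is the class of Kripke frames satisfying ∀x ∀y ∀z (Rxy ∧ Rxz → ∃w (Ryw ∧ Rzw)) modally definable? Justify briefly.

The condition is convergence. A defining modal formula is ◇□q → □◇q.
Suppose ◇□q→□◇q is valid. Take Rxy, Rxz and set V(q)={w : Ryw}. Then □q at y so ◇□q at x, so □◇q at x, so ◇q at z, giving w with Rzw and Ryw.

Yes — defined by ◇□q → □◇q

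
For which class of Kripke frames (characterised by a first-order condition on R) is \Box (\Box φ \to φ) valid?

Shift-reflexivity

This schema is the T□ axiom.
It corresponds to shift-reflexivity: \forall x \forall y (Rxy \to Ryy).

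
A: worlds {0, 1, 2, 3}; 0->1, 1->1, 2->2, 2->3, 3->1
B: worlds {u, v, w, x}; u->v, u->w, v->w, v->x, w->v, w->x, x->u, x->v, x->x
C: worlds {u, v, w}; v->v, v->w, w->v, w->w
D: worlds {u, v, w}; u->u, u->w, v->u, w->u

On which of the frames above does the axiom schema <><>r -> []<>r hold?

The schema corresponds to a generalized confluence (Geach) condition: forall x forall y forall z ((x R^2 y & xRz) -> exists w (y = w & zRw)).
A: fails — 2R²1, 2R2 but no w with 1=w and 2Rw.
B: fails — uR²v, uRv but no t with v=t and vRt.
C: holds.
D: fails — uR²w, uRw but no t with w=t and wRt.

C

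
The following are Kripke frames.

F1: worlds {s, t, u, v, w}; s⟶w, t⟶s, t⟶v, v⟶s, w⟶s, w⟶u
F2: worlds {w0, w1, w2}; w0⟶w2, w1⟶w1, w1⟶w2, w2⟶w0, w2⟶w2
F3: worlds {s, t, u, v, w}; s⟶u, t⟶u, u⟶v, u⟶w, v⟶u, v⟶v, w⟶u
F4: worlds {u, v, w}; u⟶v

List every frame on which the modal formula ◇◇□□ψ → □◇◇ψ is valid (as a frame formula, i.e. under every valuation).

F2, F3, F4

This is the axiom for a generalized confluence (Geach) condition; its first-order frame correspondent is ∀x ∀y ∀z ((xR²y ∧ xRz) → ∃w (yR²w ∧ zR²w)).
F1: fails — sR²s, sRw but no w* with sR²w* and wR²w*.
F2: satisfies the condition.
F3: satisfies the condition.
F4: satisfies the condition.
Valid on: F2, F3, F4.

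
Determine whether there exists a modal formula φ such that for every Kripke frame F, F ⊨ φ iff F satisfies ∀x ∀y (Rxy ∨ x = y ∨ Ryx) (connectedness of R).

Modal frame validity is preserved under disjoint unions.
Take 4 disjoint single-world reflexive frames: each is trivially connected, but their disjoint union has 4 worlds with no edge between distinct components, so it is not connected.
So the class is not modally definable.

No — not modally definable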